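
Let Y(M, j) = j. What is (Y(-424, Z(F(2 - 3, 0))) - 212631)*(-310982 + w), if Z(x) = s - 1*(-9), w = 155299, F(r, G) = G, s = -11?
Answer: 33103343339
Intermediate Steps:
Z(x) = -2 (Z(x) = -11 - 1*(-9) = -11 + 9 = -2)
(Y(-424, Z(F(2 - 3, 0))) - 212631)*(-310982 + w) = (-2 - 212631)*(-310982 + 155299) = -212633*(-155683) = 33103343339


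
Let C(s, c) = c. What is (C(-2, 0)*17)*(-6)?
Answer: 0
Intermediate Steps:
(C(-2, 0)*17)*(-6) = (0*17)*(-6) = 0*(-6) = 0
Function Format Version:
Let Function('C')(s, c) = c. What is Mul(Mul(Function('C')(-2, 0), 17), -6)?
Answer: 0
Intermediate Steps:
Mul(Mul(Function('C')(-2, 0), 17), -6) = Mul(Mul(0, 17), -6) = Mul(0, -6) = 0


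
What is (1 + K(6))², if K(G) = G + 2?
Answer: 81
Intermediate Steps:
K(G) = 2 + G
(1 + K(6))² = (1 + (2 + 6))² = (1 + 8)² = 9² = 81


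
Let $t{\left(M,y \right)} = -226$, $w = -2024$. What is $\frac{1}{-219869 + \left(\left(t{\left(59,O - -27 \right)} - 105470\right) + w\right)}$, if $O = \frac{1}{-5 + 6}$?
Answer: $- \frac{1}{327589} \approx -3.0526 \cdot 10^{-6}$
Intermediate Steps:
$O = 1$ ($O = 1^{-1} = 1$)
$\frac{1}{-219869 + \left(\left(t{\left(59,O - -27 \right)} - 105470\right) + w\right)} = \frac{1}{-219869 - 107720} = \frac{1}{-327589} = - \frac{1}{327589}$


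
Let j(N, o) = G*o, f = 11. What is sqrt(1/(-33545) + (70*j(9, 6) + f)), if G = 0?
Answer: sqrt(12377903730)/33545 ≈ 3.3166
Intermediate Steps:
j(N, o) = 0 (j(N, o) = 0*o = 0)
sqrt(1/(-33545) + (70*j(9, 6) + f)) = sqrt(1/(-33545) + (70*0 + 11)) = sqrt(-1/33545 + (0 + 11)) = sqrt(-1/33545 + 11) = sqrt(368994/33545) = sqrt(12377903730)/33545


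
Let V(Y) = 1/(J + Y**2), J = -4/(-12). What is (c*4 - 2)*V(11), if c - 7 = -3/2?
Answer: 15/91 ≈ 0.16484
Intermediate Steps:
c = 11/2 (c = 7 - 3/2 = 11/2 ≈ 5.5000)
J = 1/3 (J = -4*(-1/12) = 1/3 ≈ 0.33333)
V(Y) = 1/(1/3 + Y**2)
(c*4 - 2)*V(11) = ((11/2)*4 - 2)*(3/(1 + 3*11**2)) = (22 - 2)*(3/(1 + 3*121)) = 20*(3/(1 + 363)) = 20*(3/364) = 15/91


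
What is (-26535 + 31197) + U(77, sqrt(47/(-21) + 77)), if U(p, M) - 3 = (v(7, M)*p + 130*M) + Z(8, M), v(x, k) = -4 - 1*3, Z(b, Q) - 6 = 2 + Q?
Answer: 4134 + 131*sqrt(32970)/21 ≈ 5266.7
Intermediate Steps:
Z(b, Q) = 8 + Q (Z(b, Q) = 6 + (2 + Q) = 8 + Q)
v(x, k) = -7 (v(x, k) = -4 - 3 = -7)
U(p, M) = 11 - 7*p + 131*M (U(p, M) = 3 + ((-7*p + 130*M) + (8 + M)) = 3 + (8 - 7*p + 131*M) = 11 - 7*p + 131*M)
(-26535 + 31197) + U(77, sqrt(47/(-21) + 77)) = (-26535 + 31197) + (11 - 7*77 + 131*sqrt(47/(-21) + 77)) = 4662 + (11 - 539 + 131*sqrt(47*(-1/21) + 77)) = 4662 + (11 - 539 + 131*sqrt(-47/21 + 77)) = 4662 + (11 - 539 + 131*sqrt(1570/21)) = 4662 + (11 - 539 + 131*(sqrt(32970)/21)) = 4662 + (11 - 539 + 131*sqrt(32970)/21) = 4662 + (-528 + 131*sqrt(32970)/21) = 4134 + 131*sqrt(32970)/21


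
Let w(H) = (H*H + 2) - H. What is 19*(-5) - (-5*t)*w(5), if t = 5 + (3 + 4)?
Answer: 1225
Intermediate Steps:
t = 12 (t = 5 + 7 = 12)
w(H) = 2 + H² - H (w(H) = (H² + 2) - H = (2 + H²) - H = 2 + H² - H)
19*(-5) - (-5*t)*w(5) = 19*(-5) - (-5*12)*(2 + 5² - 1*5) = -95 - (-60)*(2 + 25 - 5) = -95 - (-60)*22 = -95 - 1*(-1320) = -95 + 1320 = 1225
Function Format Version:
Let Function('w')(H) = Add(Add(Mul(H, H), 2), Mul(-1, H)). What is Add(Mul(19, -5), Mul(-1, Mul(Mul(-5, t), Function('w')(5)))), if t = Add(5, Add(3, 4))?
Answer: 1225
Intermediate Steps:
t = 12 (t = Add(5, 7) = 12)
Function('w')(H) = Add(2, Pow(H, 2), Mul(-1, H)) (Function('w')(H) = Add(Add(Pow(H, 2), 2), Mul(-1, H)) = Add(Add(2, Pow(H, 2)), Mul(-1, H)) = Add(2, Pow(H, 2), Mul(-1, H)))
Add(Mul(19, -5), Mul(-1, Mul(Mul(-5, t), Function('w')(5)))) = Add(Mul(19, -5), Mul(-1, Mul(Mul(-5, 12), Add(2, Pow(5, 2), Mul(-1, 5))))) = Add(-95, Mul(-1, Mul(-60, Add(2, 25, -5)))) = Add(-95, Mul(-1, Mul(-60, 22))) = Add(-95, Mul(-1, -1320)) = Add(-95, 1320) = 1225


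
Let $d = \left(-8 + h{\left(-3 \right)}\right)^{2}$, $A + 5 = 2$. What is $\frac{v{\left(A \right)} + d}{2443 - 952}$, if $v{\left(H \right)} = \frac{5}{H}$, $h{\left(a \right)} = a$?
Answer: $\frac{358}{4473} \approx 0.080036$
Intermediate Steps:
$A = -3$ ($A = -5 + 2 = -3$)
$d = 121$ ($d = \left(-8 - 3\right)^{2} = \left(-11\right)^{2} = 121$)
$\frac{v{\left(A \right)} + d}{2443 - 952} = \frac{\frac{5}{-3} + 121}{2443 - 952} = \frac{5 \left(- \frac{1}{3}\right) + 121}{1491} = \left(- \frac{5}{3} + 121\right) \frac{1}{1491} = \frac{358}{3} \cdot \frac{1}{1491} = \frac{358}{4473}$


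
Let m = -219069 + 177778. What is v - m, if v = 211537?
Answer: 252828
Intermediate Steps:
m = -41291
v - m = 211537 - 1*(-41291) = 211537 + 41291 = 252828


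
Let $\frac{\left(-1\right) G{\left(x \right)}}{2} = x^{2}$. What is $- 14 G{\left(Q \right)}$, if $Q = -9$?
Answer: $2268$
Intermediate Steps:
$G{\left(x \right)} = - 2 x^{2}$
$- 14 G{\left(Q \right)} = - 14 \left(- 2 \left(-9\right)^{2}\right) = - 14 \left(\left(-2\right) 81\right) = \left(-14\right) \left(-162\right) = 2268$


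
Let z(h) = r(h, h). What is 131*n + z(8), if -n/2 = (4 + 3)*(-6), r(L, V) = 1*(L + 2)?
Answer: 11014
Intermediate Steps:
r(L, V) = 2 + L (r(L, V) = 1*(2 + L) = 2 + L)
z(h) = 2 + h
n = 84 (n = -2*(4 + 3)*(-6) = -14*(-6) = -2*(-42) = 84)
131*n + z(8) = 131*84 + (2 + 8) = 11004 + 10 = 11014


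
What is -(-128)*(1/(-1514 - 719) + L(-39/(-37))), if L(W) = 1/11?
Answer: 25856/2233 ≈ 11.579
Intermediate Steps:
L(W) = 1/11
-(-128)*(1/(-1514 - 719) + L(-39/(-37))) = -(-128)*(1/(-1514 - 719) + 1/11) = -(-128)*(1/(-2233) + 1/11) = -(-128)*(-1/2233 + 1/11) = -(-128)*202/2233 = -1*(-25856/2233) = 25856/2233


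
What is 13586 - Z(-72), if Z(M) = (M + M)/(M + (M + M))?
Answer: 40756/3 ≈ 13585.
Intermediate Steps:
Z(M) = ⅔ (Z(M) = (2*M)/(M + 2*M) = (2*M)/((3*M)) = (2*M)*(1/(3*M)) = ⅔)
13586 - Z(-72) = 13586 - 1*⅔ = 13586 - ⅔ = 40756/3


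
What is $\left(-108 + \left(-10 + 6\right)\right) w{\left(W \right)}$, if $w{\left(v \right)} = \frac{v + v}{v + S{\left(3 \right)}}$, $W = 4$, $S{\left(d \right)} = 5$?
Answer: $- \frac{896}{9} \approx -99.556$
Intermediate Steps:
$w{\left(v \right)} = \frac{2 v}{5 + v}$ ($w{\left(v \right)} = \frac{v + v}{v + 5} = \frac{2 v}{5 + v}$)
$\left(-108 + \left(-10 + 6\right)\right) w{\left(W \right)} = \left(-108 + \left(-10 + 6\right)\right) 2 \cdot 4 \frac{1}{5 + 4} = \left(-108 - 4\right) 2 \cdot 4 \cdot \frac{1}{9} = - 112 \cdot 2 \cdot 4 \cdot \frac{1}{9} = \left(-112\right) \frac{8}{9} = - \frac{896}{9}$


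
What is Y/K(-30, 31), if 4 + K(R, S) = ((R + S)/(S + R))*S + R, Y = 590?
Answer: -590/3 ≈ -196.67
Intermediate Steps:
K(R, S) = -4 + R + S (K(R, S) = -4 + (((R + S)/(S + R))*S + R) = -4 + (((R + S)/(R + S))*S + R) = -4 + (1*S + R) = -4 + (S + R) = -4 + (R + S) = -4 + R + S)
Y/K(-30, 31) = 590/(-4 - 30 + 31) = 590/(-3) = 590*(-1/3) = -590/3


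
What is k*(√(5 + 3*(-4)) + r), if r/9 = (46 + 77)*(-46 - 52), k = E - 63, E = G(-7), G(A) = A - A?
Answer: 6834618 - 63*I*√7 ≈ 6.8346e+6 - 166.68*I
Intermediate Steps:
G(A) = 0
E = 0
k = -63 (k = 0 - 63 = -63)
r = -108486 (r = 9*((46 + 77)*(-46 - 52)) = 9*(123*(-98)) = 9*(-12054) = -108486)
k*(√(5 + 3*(-4)) + r) = -63*(√(5 + 3*(-4)) - 108486) = -63*(√(5 - 12) - 108486) = -63*(√(-7) - 108486) = -63*(I*√7 - 108486) = -63*(-108486 + I*√7) = 6834618 - 63*I*√7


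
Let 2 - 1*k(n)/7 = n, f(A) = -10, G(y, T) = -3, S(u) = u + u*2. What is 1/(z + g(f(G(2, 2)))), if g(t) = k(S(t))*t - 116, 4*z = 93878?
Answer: 2/42227 ≈ 4.7363e-5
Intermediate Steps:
z = 46939/2 (z = (¼)*93878 = 46939/2 ≈ 23470.)
S(u) = 3*u (S(u) = u + 2*u = 3*u)
k(n) = 14 - 7*n
g(t) = -116 + t*(14 - 21*t) (g(t) = (14 - 21*t)*t - 116 = t*(14 - 21*t) - 116 = -116 + t*(14 - 21*t))
1/(z + g(f(G(2, 2)))) = 1/(46939/2 + (-116 - 21*(-10)² + 14*(-10))) = 1/(46939/2 + (-116 - 21*100 - 140)) = 1/(46939/2 + (-116 - 2100 - 140)) = 1/(46939/2 - 2356) = 1/(42227/2) = 2/42227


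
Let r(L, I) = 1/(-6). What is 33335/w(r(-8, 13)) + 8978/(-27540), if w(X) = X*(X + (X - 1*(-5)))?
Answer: -4131237973/96390 ≈ -42860.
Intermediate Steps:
r(L, I) = -⅙
w(X) = X*(5 + 2*X) (w(X) = X*(X + (X + 5)) = X*(X + (5 + X)) = X*(5 + 2*X))
33335/w(r(-8, 13)) + 8978/(-27540) = 33335/((-(5 + 2*(-⅙))/6)) + 8978/(-27540) = 33335/((-(5 - ⅓)/6)) + 8978*(-1/27540) = 33335/((-⅙*14/3)) - 4489/13770 = 33335/(-7/9) - 4489/13770 = 33335*(-9/7) - 4489/13770 = -300015/7 - 4489/13770 = -4131237973/96390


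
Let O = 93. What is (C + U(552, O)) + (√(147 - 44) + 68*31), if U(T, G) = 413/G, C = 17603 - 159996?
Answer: -13046092/93 + √103 ≈ -1.4027e+5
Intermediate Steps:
C = -142393
(C + U(552, O)) + (√(147 - 44) + 68*31) = (-142393 + 413/93) + (√(147 - 44) + 68*31) = (-142393 + 413*(1/93)) + (√103 + 2108) = (-142393 + 413/93) + (2108 + √103) = -13242136/93 + (2108 + √103) = -13046092/93 + √103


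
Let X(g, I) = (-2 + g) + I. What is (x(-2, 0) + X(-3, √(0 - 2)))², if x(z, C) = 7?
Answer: (2 + I*√2)² ≈ 2.0 + 5.6569*I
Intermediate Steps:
X(g, I) = -2 + I + g
(x(-2, 0) + X(-3, √(0 - 2)))² = (7 + (-2 + √(0 - 2) - 3))² = (7 + (-2 + √(-2) - 3))² = (7 + (-2 + I*√2 - 3))² = (7 + (-5 + I*√2))² = (2 + I*√2)²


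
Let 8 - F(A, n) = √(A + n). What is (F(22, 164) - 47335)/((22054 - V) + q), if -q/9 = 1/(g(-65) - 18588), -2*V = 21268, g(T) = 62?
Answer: -876780002/605577897 - 18526*√186/605577897 ≈ -1.4483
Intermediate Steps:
F(A, n) = 8 - √(A + n)
V = -10634 (V = -½*21268 = -10634)
q = 9/18526 (q = -9/(62 - 18588) = -9/(-18526) = -9*(-1/18526) = 9/18526 ≈ 0.00048580)
(F(22, 164) - 47335)/((22054 - V) + q) = ((8 - √(22 + 164)) - 47335)/((22054 - 1*(-10634)) + 9/18526) = ((8 - √186) - 47335)/((22054 + 10634) + 9/18526) = (-47327 - √186)/(32688 + 9/18526) = (-47327 - √186)/(605577897/18526) = (-47327 - √186)*(18526/605577897) = -876780002/605577897 - 18526*√186/605577897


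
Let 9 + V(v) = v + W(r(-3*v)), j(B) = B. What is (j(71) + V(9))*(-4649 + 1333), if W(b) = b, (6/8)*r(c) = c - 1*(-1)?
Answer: -361444/3 ≈ -1.2048e+5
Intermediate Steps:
r(c) = 4/3 + 4*c/3 (r(c) = 4*(c - 1*(-1))/3 = 4*(c + 1)/3 = 4*(1 + c)/3 = 4/3 + 4*c/3)
V(v) = -23/3 - 3*v (V(v) = -9 + (v + (4/3 + 4*(-3*v)/3)) = -9 + (v + (4/3 - 4*v)) = -9 + (4/3 - 3*v) = -23/3 - 3*v)
(j(71) + V(9))*(-4649 + 1333) = (71 + (-23/3 - 3*9))*(-4649 + 1333) = (71 + (-23/3 - 27))*(-3316) = (71 - 104/3)*(-3316) = (109/3)*(-3316) = -361444/3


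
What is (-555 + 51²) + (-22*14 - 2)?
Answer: 1736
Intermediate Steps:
(-555 + 51²) + (-22*14 - 2) = (-555 + 2601) + (-308 - 2) = 2046 - 310 = 1736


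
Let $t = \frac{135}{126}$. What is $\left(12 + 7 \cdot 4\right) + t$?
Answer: $\frac{575}{14} \approx 41.071$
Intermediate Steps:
$t = \frac{15}{14}$ ($t = 135 \cdot \frac{1}{126} = \frac{15}{14} \approx 1.0714$)
$\left(12 + 7 \cdot 4\right) + t = \left(12 + 7 \cdot 4\right) + \frac{15}{14} = \left(12 + 28\right) + \frac{15}{14} = 40 + \frac{15}{14} = \frac{575}{14}$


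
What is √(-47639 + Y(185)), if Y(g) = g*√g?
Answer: √(-47639 + 185*√185) ≈ 212.42*I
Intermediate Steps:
Y(g) = g^(3/2)
√(-47639 + Y(185)) = √(-47639 + 185^(3/2)) = √(-47639 + 185*√185)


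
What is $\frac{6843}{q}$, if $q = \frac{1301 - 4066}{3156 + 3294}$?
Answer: $- \frac{8827470}{553} \approx -15963.0$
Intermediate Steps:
$q = - \frac{553}{1290}$ ($q = - \frac{2765}{6450} = \left(-2765\right) \frac{1}{6450} = - \frac{553}{1290} \approx -0.42868$)
$\frac{6843}{q} = \frac{6843}{- \frac{553}{1290}} = 6843 \left(- \frac{1290}{553}\right) = - \frac{8827470}{553}$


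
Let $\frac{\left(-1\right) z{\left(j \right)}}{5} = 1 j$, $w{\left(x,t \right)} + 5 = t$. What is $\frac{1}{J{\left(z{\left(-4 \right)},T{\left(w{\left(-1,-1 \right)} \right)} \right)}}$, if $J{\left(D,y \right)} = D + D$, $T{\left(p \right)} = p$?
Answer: $\frac{1}{40} \approx 0.025$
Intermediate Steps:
$w{\left(x,t \right)} = -5 + t$
$z{\left(j \right)} = - 5 j$ ($z{\left(j \right)} = - 5 \cdot 1 j = - 5 j$)
$J{\left(D,y \right)} = 2 D$
$\frac{1}{J{\left(z{\left(-4 \right)},T{\left(w{\left(-1,-1 \right)} \right)} \right)}} = \frac{1}{2 \left(\left(-5\right) \left(-4\right)\right)} = \frac{1}{2 \cdot 20} = \frac{1}{40}$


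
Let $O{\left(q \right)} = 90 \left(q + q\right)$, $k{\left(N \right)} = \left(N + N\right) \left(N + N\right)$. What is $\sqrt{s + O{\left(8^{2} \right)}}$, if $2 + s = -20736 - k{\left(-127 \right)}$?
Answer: $i \sqrt{73734} \approx 271.54 i$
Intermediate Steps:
$k{\left(N \right)} = 4 N^{2}$ ($k{\left(N \right)} = 2 N 2 N = 4 N^{2}$)
$O{\left(q \right)} = 180 q$ ($O{\left(q \right)} = 90 \cdot 2 q = 180 q$)
$s = -85254$ ($s = -2 - \left(20736 + 4 \left(-127\right)^{2}\right) = -2 - \left(20736 + 4 \cdot 16129\right) = -2 - 85252 = -85254$)
$\sqrt{s + O{\left(8^{2} \right)}} = \sqrt{-85254 + 180 \cdot 8^{2}} = \sqrt{-85254 + 180 \cdot 64} = \sqrt{-85254 + 11520} = \sqrt{-73734} = i \sqrt{73734}$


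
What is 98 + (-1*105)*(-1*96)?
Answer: 10178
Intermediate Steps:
98 + (-1*105)*(-1*96) = 98 - 105*(-96) = 98 + 10080 = 10178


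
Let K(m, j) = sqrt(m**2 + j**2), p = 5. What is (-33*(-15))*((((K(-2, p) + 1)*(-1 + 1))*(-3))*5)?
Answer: 0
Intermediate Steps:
K(m, j) = sqrt(j**2 + m**2)
(-33*(-15))*((((K(-2, p) + 1)*(-1 + 1))*(-3))*5) = (-33*(-15))*((((sqrt(5**2 + (-2)**2) + 1)*(-1 + 1))*(-3))*5) = 495*((((sqrt(25 + 4) + 1)*0)*(-3))*5) = 495*((((sqrt(29) + 1)*0)*(-3))*5) = 495*((((1 + sqrt(29))*0)*(-3))*5) = 495*((0*(-3))*5) = 495*(0*5) = 495*0 = 0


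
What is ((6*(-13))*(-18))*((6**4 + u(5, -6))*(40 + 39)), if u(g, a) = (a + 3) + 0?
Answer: 143414388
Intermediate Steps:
u(g, a) = 3 + a (u(g, a) = (3 + a) + 0 = 3 + a)
((6*(-13))*(-18))*((6**4 + u(5, -6))*(40 + 39)) = ((6*(-13))*(-18))*((6**4 + (3 - 6))*(40 + 39)) = (-78*(-18))*((1296 - 3)*79) = 1404*(1293*79) = 1404*102147 = 143414388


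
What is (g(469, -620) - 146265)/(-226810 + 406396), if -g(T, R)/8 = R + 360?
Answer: -144185/179586 ≈ -0.80287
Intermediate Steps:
g(T, R) = -2880 - 8*R (g(T, R) = -8*(R + 360) = -8*(360 + R) = -2880 - 8*R)
(g(469, -620) - 146265)/(-226810 + 406396) = ((-2880 - 8*(-620)) - 146265)/(-226810 + 406396) = ((-2880 + 4960) - 146265)/179586 = (2080 - 146265)*(1/179586) = -144185*1/179586 = -144185/179586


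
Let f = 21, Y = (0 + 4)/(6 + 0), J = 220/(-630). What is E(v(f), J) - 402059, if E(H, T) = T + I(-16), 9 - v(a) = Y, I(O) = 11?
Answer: -25329046/63 ≈ -4.0205e+5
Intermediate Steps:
J = -22/63 (J = 220*(-1/630) = -22/63 ≈ -0.34921)
Y = ⅔ (Y = 4/6 = 4*(⅙) = ⅔ ≈ 0.66667)
v(a) = 25/3 (v(a) = 9 - 1*⅔ = 9 - ⅔ = 25/3)
E(H, T) = 11 + T (E(H, T) = T + 11 = 11 + T)
E(v(f), J) - 402059 = (11 - 22/63) - 402059 = 671/63 - 402059 = -25329046/63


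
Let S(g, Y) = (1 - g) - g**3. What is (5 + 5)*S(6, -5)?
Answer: -2210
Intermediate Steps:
S(g, Y) = 1 - g - g**3
(5 + 5)*S(6, -5) = (5 + 5)*(1 - 1*6 - 1*6**3) = 10*(1 - 6 - 1*216) = 10*(1 - 6 - 216) = 10*(-221) = -2210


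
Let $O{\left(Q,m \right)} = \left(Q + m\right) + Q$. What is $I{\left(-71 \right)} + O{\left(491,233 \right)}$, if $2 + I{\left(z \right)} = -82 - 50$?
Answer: $1081$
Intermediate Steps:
$I{\left(z \right)} = -134$ ($I{\left(z \right)} = -2 - 132 = -134$)
$O{\left(Q,m \right)} = m + 2 Q$
$I{\left(-71 \right)} + O{\left(491,233 \right)} = -134 + \left(233 + 2 \cdot 491\right) = -134 + \left(233 + 982\right) = -134 + 1215 = 1081$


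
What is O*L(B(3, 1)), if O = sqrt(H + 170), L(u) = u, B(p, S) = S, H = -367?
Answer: I*sqrt(197) ≈ 14.036*I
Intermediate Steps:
O = I*sqrt(197) (O = sqrt(-367 + 170) = sqrt(-197) = I*sqrt(197) ≈ 14.036*I)
O*L(B(3, 1)) = (I*sqrt(197))*1 = I*sqrt(197)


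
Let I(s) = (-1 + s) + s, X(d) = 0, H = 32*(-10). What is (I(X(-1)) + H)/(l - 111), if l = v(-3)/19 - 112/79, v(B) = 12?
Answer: 481821/167791 ≈ 2.8716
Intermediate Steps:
H = -320
I(s) = -1 + 2*s
l = -1180/1501 (l = 12/19 - 112/79 = -1180/1501 ≈ -0.78614)
(I(X(-1)) + H)/(l - 111) = ((-1 + 2*0) - 320)/(-1180/1501 - 111) = ((-1 + 0) - 320)/(-167791/1501) = (-1 - 320)*(-1501/167791) = -321*(-1501/167791) = 481821/167791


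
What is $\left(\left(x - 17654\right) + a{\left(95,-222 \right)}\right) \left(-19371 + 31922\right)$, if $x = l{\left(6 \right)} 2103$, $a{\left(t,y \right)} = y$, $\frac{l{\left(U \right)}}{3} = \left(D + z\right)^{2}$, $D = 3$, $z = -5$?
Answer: $92375360$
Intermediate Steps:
$l{\left(U \right)} = 12$ ($l{\left(U \right)} = 3 \left(3 - 5\right)^{2} = 3 \left(-2\right)^{2} = 3 \cdot 4 = 12$)
$x = 25236$ ($x = 12 \cdot 2103 = 25236$)
$\left(\left(x - 17654\right) + a{\left(95,-222 \right)}\right) \left(-19371 + 31922\right) = \left(\left(25236 - 17654\right) - 222\right) \left(-19371 + 31922\right) = \left(\left(25236 - 17654\right) - 222\right) 12551 = \left(7582 - 222\right) 12551 = 7360 \cdot 12551 = 92375360$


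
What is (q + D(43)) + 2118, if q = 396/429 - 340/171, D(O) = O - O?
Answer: 4705946/2223 ≈ 2116.9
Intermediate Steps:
D(O) = 0
q = -2368/2223 (q = 396*(1/429) - 340*1/171 = 12/13 - 340/171 = -2368/2223 ≈ -1.0652)
(q + D(43)) + 2118 = (-2368/2223 + 0) + 2118 = -2368/2223 + 2118 = 4705946/2223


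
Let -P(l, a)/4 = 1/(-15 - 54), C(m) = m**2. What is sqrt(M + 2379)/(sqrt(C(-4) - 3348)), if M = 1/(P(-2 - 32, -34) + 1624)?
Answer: -3*I*sqrt(14107245082255)/13335140 ≈ -0.84498*I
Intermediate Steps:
P(l, a) = 4/69 (P(l, a) = -4/(-15 - 54) = -4/(-69) = -4*(-1/69) = 4/69)
M = 69/112060 (M = 1/(4/69 + 1624) = 1/(112060/69) = 69/112060 ≈ 0.00061574)
sqrt(M + 2379)/(sqrt(C(-4) - 3348)) = sqrt(69/112060 + 2379)/(sqrt((-4)**2 - 3348)) = sqrt(266590809/112060)/(sqrt(16 - 3348)) = (3*sqrt(829837946015)/56030)/(sqrt(-3332)) = (3*sqrt(829837946015)/56030)/((14*I*sqrt(17))) = (3*sqrt(829837946015)/56030)*(-I*sqrt(17)/238) = -3*I*sqrt(14107245082255)/13335140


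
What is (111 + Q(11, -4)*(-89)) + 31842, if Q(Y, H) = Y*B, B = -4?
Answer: 35869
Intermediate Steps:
Q(Y, H) = -4*Y (Q(Y, H) = Y*(-4) = -4*Y)
(111 + Q(11, -4)*(-89)) + 31842 = (111 - 4*11*(-89)) + 31842 = (111 - 44*(-89)) + 31842 = (111 + 3916) + 31842 = 4027 + 31842 = 35869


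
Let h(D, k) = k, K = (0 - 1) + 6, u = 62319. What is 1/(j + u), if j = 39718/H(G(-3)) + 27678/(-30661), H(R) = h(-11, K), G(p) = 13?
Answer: 153305/10771469503 ≈ 1.4233e-5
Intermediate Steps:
K = 5 (K = -1 + 6 = 5)
H(R) = 5
j = 1217655208/153305 (j = 39718/5 + 27678/(-30661) = 39718*(⅕) + 27678*(-1/30661) = 39718/5 - 27678/30661 = 1217655208/153305 ≈ 7942.7)
1/(j + u) = 1/(1217655208/153305 + 62319) = 1/(10771469503/153305) = 153305/10771469503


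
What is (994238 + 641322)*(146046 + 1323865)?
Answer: 2404127635160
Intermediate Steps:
(994238 + 641322)*(146046 + 1323865) = 1635560*1469911 = 2404127635160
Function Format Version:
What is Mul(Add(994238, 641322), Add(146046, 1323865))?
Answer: 2404127635160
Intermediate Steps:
Mul(Add(994238, 641322), Add(146046, 1323865)) = Mul(1635560, 1469911) = 2404127635160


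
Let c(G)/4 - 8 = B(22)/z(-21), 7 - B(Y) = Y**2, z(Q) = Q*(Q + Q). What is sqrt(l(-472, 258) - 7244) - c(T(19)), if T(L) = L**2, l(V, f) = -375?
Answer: -1462/49 + I*sqrt(7619) ≈ -29.837 + 87.287*I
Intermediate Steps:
z(Q) = 2*Q**2 (z(Q) = Q*(2*Q) = 2*Q**2)
B(Y) = 7 - Y**2
c(G) = 1462/49 (c(G) = 32 + 4*((7 - 1*22**2)/((2*(-21)**2))) = 32 + 4*((7 - 1*484)/((2*441))) = 32 + 4*((7 - 484)/882) = 32 + 4*(-477*1/882) = 32 + 4*(-53/98) = 32 - 106/49 = 1462/49)
sqrt(l(-472, 258) - 7244) - c(T(19)) = sqrt(-375 - 7244) - 1*1462/49 = sqrt(-7619) - 1462/49 = I*sqrt(7619) - 1462/49 = -1462/49 + I*sqrt(7619)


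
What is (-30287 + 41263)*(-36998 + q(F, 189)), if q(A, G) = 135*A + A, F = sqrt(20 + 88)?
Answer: -406090048 + 8956416*sqrt(3) ≈ -3.9058e+8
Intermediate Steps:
F = 6*sqrt(3) (F = sqrt(108) = 6*sqrt(3) ≈ 10.392)
q(A, G) = 136*A
(-30287 + 41263)*(-36998 + q(F, 189)) = (-30287 + 41263)*(-36998 + 136*(6*sqrt(3))) = 10976*(-36998 + 816*sqrt(3)) = -406090048 + 8956416*sqrt(3)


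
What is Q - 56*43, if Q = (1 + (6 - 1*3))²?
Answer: -2392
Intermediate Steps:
Q = 16 (Q = (1 + (6 - 3))² = (1 + 3)² = 4² = 16)
Q - 56*43 = 16 - 56*43 = 16 - 2408 = -2392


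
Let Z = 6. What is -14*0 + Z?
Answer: 6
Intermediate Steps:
-14*0 + Z = -14*0 + 6 = 0 + 6 = 6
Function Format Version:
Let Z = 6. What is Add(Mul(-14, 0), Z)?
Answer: 6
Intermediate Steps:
Add(Mul(-14, 0), Z) = Add(Mul(-14, 0), 6) = Add(0, 6) = 6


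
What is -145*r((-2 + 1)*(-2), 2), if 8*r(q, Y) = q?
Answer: -145/4 ≈ -36.250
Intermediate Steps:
r(q, Y) = q/8
-145*r((-2 + 1)*(-2), 2) = -145*(-2 + 1)*(-2)/8 = -145*(-1*(-2))/8 = -145*2/8 = -145*¼ = -145/4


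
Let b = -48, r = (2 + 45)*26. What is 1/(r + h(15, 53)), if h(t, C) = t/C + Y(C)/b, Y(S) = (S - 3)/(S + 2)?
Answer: 13992/17101919 ≈ 0.00081815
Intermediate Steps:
r = 1222 (r = 47*26 = 1222)
Y(S) = (-3 + S)/(2 + S)
h(t, C) = t/C - (-3 + C)/(48*(2 + C)) (h(t, C) = t/C + ((-3 + C)/(2 + C))/(-48) = t/C + ((-3 + C)/(2 + C))*(-1/48) = t/C - (-3 + C)/(48*(2 + C)))
1/(r + h(15, 53)) = 1/(1222 + (15*(2 + 53) + (1/48)*53*(3 - 1*53))/(53*(2 + 53))) = 1/(1222 + (1/53)*(15*55 + (1/48)*53*(3 - 53))/55) = 1/(1222 + (1/53)*(1/55)*(825 + (1/48)*53*(-50))) = 1/(1222 + (1/53)*(1/55)*(825 - 1325/24)) = 1/(1222 + (1/53)*(1/55)*(18475/24)) = 1/(1222 + 3695/13992) = 1/(17101919/13992) = 13992/17101919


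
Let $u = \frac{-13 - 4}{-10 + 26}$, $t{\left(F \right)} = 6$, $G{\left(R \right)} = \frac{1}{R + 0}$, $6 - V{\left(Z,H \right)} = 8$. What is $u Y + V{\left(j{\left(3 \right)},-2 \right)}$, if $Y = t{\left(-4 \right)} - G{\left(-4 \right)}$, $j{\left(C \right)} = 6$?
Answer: $- \frac{553}{64} \approx -8.6406$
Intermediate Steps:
$V{\left(Z,H \right)} = -2$ ($V{\left(Z,H \right)} = 6 - 8 = -2$)
$G{\left(R \right)} = \frac{1}{R}$
$u = - \frac{17}{16} \approx -1.0625$
$Y = \frac{25}{4}$ ($Y = 6 - \frac{1}{-4} = 6 - - \frac{1}{4} = 6 + \frac{1}{4} = \frac{25}{4} \approx 6.25$)
$u Y + V{\left(j{\left(3 \right)},-2 \right)} = \left(- \frac{17}{16}\right) \frac{25}{4} - 2 = - \frac{425}{64} - 2 = - \frac{553}{64}$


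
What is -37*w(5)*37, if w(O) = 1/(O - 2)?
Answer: -1369/3 ≈ -456.33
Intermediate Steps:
w(O) = 1/(-2 + O)
-37*w(5)*37 = -37/(-2 + 5)*37 = -37/3*37 = -1369/3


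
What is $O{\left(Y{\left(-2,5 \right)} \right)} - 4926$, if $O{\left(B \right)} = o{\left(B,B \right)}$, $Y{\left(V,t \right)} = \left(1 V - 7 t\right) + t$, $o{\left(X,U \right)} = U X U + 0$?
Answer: $-37694$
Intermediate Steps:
$o{\left(X,U \right)} = X U^{2}$ ($o{\left(X,U \right)} = X U^{2} + 0 = X U^{2}$)
$Y{\left(V,t \right)} = V - 6 t$ ($Y{\left(V,t \right)} = \left(V - 7 t\right) + t = V - 6 t$)
$O{\left(B \right)} = B^{3}$ ($O{\left(B \right)} = B B^{2} = B^{3}$)
$O{\left(Y{\left(-2,5 \right)} \right)} - 4926 = \left(-2 - 30\right)^{3} - 4926 = \left(-32\right)^{3} - 4926 = -32768 - 4926 = -37694$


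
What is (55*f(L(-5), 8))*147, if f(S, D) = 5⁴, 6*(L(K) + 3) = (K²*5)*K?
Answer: 5053125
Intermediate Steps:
L(K) = -3 + 5*K³/6 (L(K) = -3 + ((K²*5)*K)/6 = -3 + ((5*K²)*K)/6 = -3 + (5*K³)/6 = -3 + 5*K³/6)
f(S, D) = 625
(55*f(L(-5), 8))*147 = (55*625)*147 = 34375*147 = 5053125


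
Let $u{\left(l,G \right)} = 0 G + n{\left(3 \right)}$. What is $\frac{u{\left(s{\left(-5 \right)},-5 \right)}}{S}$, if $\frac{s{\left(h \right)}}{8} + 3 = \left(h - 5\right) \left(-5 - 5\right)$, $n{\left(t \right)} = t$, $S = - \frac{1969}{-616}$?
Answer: $\frac{168}{179} \approx 0.93855$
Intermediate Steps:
$S = \frac{179}{56}$ ($S = \left(-1969\right) \left(- \frac{1}{616}\right) = \frac{179}{56} \approx 3.1964$)
$s{\left(h \right)} = 376 - 80 h$ ($s{\left(h \right)} = -24 + 8 \left(h - 5\right) \left(-5 - 5\right) = -24 + 8 \left(-5 + h\right) \left(-10\right) = -24 + 8 \left(50 - 10 h\right) = -24 - \left(-400 + 80 h\right) = 376 - 80 h$)
$u{\left(l,G \right)} = 3$ ($u{\left(l,G \right)} = 0 G + 3 = 0 + 3 = 3$)
$\frac{u{\left(s{\left(-5 \right)},-5 \right)}}{S} = \frac{1}{\frac{179}{56}} \cdot 3 = \frac{56}{179} \cdot 3 = \frac{168}{179}$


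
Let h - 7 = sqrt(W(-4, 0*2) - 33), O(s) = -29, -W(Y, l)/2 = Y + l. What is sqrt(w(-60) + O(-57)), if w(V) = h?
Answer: sqrt(-22 + 5*I) ≈ 0.52964 + 4.7202*I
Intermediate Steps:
W(Y, l) = -2*Y - 2*l (W(Y, l) = -2*(Y + l) = -2*Y - 2*l)
h = 7 + 5*I (h = 7 + sqrt((-2*(-4) - 0*2) - 33) = 7 + sqrt((8 - 2*0) - 33) = 7 + sqrt((8 + 0) - 33) = 7 + sqrt(8 - 33) = 7 + sqrt(-25) = 7 + 5*I ≈ 7.0 + 5.0*I)
w(V) = 7 + 5*I
sqrt(w(-60) + O(-57)) = sqrt((7 + 5*I) - 29) = sqrt(-22 + 5*I)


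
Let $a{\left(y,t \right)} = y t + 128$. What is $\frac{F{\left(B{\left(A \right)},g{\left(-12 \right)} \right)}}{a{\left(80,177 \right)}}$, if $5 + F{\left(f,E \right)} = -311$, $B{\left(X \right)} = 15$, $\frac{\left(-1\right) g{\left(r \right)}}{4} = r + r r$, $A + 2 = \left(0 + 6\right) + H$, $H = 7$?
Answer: $- \frac{79}{3572} \approx -0.022116$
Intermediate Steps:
$A = 11$ ($A = -2 + \left(\left(0 + 6\right) + 7\right) = -2 + \left(6 + 7\right) = -2 + 13 = 11$)
$g{\left(r \right)} = - 4 r - 4 r^{2}$ ($g{\left(r \right)} = - 4 \left(r + r r\right) = - 4 \left(r + r^{2}\right) = - 4 r - 4 r^{2}$)
$a{\left(y,t \right)} = 128 + t y$ ($a{\left(y,t \right)} = t y + 128 = 128 + t y$)
$F{\left(f,E \right)} = -316$ ($F{\left(f,E \right)} = -5 - 311 = -316$)
$\frac{F{\left(B{\left(A \right)},g{\left(-12 \right)} \right)}}{a{\left(80,177 \right)}} = - \frac{316}{128 + 177 \cdot 80} = - \frac{316}{128 + 14160} = - \frac{316}{14288} = \left(-316\right) \frac{1}{14288} = - \frac{79}{3572}$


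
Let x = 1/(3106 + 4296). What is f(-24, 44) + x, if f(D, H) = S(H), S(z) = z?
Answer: 325689/7402 ≈ 44.000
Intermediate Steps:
f(D, H) = H
x = 1/7402 ≈ 0.00013510
f(-24, 44) + x = 44 + 1/7402 = 325689/7402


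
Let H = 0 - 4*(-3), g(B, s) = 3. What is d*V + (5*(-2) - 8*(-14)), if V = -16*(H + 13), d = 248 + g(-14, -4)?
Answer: -100298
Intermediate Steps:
H = 12 (H = 0 + 12 = 12)
d = 251 (d = 248 + 3 = 251)
V = -400 (V = -16*(12 + 13) = -16*25 = -400)
d*V + (5*(-2) - 8*(-14)) = 251*(-400) + (5*(-2) - 8*(-14)) = -100400 + (-10 + 112) = -100400 + 102 = -100298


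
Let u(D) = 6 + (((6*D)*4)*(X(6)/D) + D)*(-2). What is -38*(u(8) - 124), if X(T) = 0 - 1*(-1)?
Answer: 6916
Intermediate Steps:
X(T) = 1 (X(T) = 0 + 1 = 1)
u(D) = -42 - 2*D (u(D) = 6 + (((6*D)*4)*(1/D) + D)*(-2) = 6 + ((24*D)/D + D)*(-2) = 6 + (24 + D)*(-2) = 6 + (-48 - 2*D) = -42 - 2*D)
-38*(u(8) - 124) = -38*((-42 - 2*8) - 124) = -38*((-42 - 16) - 124) = -38*(-58 - 124) = -38*(-182) = 6916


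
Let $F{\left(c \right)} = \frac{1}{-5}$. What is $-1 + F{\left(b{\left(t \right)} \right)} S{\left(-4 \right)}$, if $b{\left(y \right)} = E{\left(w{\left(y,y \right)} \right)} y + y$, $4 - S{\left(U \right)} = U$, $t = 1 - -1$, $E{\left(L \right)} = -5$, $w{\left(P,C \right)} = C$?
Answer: $- \frac{13}{5} \approx -2.6$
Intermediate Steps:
$t = 2$ ($t = 1 + 1 = 2$)
$S{\left(U \right)} = 4 - U$
$b{\left(y \right)} = - 4 y$ ($b{\left(y \right)} = - 5 y + y = - 4 y$)
$F{\left(c \right)} = - \frac{1}{5}$
$-1 + F{\left(b{\left(t \right)} \right)} S{\left(-4 \right)} = -1 - \frac{4 - -4}{5} = -1 - \frac{4 + 4}{5} = -1 - \frac{8}{5} = - \frac{13}{5}$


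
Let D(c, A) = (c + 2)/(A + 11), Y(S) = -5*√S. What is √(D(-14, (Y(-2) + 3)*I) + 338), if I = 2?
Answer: √2*√((2867 - 1690*I*√2)/(17 - 10*I*√2)) ≈ 18.373 - 0.0094442*I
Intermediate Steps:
D(c, A) = (2 + c)/(11 + A)
√(D(-14, (Y(-2) + 3)*I) + 338) = √((2 - 14)/(11 + (-5*I*√2 + 3)*2) + 338) = √(-12/(11 + (-5*I*√2 + 3)*2) + 338) = √(-12/(11 + (3 - 5*I*√2)*2) + 338) = √(-12/(11 + (6 - 10*I*√2)) + 338) = √(-12/(17 - 10*I*√2) + 338) = √(338 - 12/(17 - 10*I*√2))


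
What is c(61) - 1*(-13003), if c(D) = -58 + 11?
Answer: 12956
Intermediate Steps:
c(D) = -47
c(61) - 1*(-13003) = -47 - 1*(-13003) = -47 + 13003 = 12956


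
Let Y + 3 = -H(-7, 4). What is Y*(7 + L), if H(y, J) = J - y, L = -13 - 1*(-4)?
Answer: 28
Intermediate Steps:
L = -9 (L = -13 + 4 = -9)
Y = -14 (Y = -3 - (4 - 1*(-7)) = -3 - (4 + 7) = -3 - 1*11 = -3 - 11 = -14)
Y*(7 + L) = -14*(7 - 9) = -14*(-2) = 28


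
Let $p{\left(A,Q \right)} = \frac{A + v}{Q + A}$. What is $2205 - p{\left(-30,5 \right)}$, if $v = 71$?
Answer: $\frac{55166}{25} \approx 2206.6$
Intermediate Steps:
$p{\left(A,Q \right)} = \frac{71 + A}{A + Q}$ ($p{\left(A,Q \right)} = \frac{A + 71}{Q + A} = \frac{71 + A}{A + Q}$)
$2205 - p{\left(-30,5 \right)} = 2205 - \frac{71 - 30}{-30 + 5} = 2205 - \frac{1}{-25} \cdot 41 = 2205 - \left(- \frac{1}{25}\right) 41 = 2205 - - \frac{41}{25} = 2205 + \frac{41}{25} = \frac{55166}{25}$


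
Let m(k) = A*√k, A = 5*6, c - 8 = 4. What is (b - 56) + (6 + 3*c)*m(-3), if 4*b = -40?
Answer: -66 + 1260*I*√3 ≈ -66.0 + 2182.4*I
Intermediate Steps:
b = -10 (b = (¼)*(-40) = -10)
c = 12 (c = 8 + 4 = 12)
A = 30
m(k) = 30*√k
(b - 56) + (6 + 3*c)*m(-3) = (-10 - 56) + (6 + 3*12)*(30*√(-3)) = -66 + (6 + 36)*(30*(I*√3)) = -66 + 42*(30*I*√3) = -66 + 1260*I*√3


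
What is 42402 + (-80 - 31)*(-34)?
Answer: 46176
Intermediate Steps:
42402 + (-80 - 31)*(-34) = 42402 - 111*(-34) = 42402 + 3774 = 46176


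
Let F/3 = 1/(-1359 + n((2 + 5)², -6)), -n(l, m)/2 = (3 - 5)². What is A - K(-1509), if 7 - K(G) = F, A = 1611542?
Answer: 2202968342/1367 ≈ 1.6115e+6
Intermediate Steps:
n(l, m) = -8 (n(l, m) = -2*(3 - 5)² = -2*(-2)² = -2*4 = -8)
F = -3/1367 (F = 3/(-1359 - 8) = 3/(-1367) = 3*(-1/1367) = -3/1367 ≈ -0.0021946)
K(G) = 9572/1367 (K(G) = 7 - 1*(-3/1367) = 7 + 3/1367 = 9572/1367)
A - K(-1509) = 1611542 - 1*9572/1367 = 1611542 - 9572/1367 = 2202968342/1367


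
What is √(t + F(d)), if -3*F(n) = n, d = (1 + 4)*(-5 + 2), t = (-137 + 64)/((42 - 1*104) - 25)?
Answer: 2*√11049/87 ≈ 2.4164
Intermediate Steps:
t = 73/87 (t = -73/((42 - 104) - 25) = -73/(-62 - 25) = -73/(-87) = -73*(-1/87) = 73/87 ≈ 0.83908)
d = -15 (d = 5*(-3) = -15)
F(n) = -n/3
√(t + F(d)) = √(73/87 - ⅓*(-15)) = √(73/87 + 5) = √(508/87) = 2*√11049/87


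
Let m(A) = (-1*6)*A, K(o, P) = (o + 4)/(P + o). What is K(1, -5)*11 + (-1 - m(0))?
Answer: -59/4 ≈ -14.750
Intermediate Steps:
K(o, P) = (4 + o)/(P + o)
m(A) = -6*A
K(1, -5)*11 + (-1 - m(0)) = ((4 + 1)/(-5 + 1))*11 + (-1 - (-6)*0) = (5/(-4))*11 + (-1 - 1*0) = -1/4*5*11 + (-1 + 0) = -5/4*11 - 1 = -55/4 - 1 = -59/4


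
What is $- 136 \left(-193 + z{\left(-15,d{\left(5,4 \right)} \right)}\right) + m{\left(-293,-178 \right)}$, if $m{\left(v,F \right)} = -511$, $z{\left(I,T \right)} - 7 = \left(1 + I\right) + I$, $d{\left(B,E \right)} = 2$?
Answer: $28729$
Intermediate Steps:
$z{\left(I,T \right)} = 8 + 2 I$ ($z{\left(I,T \right)} = 7 + \left(\left(1 + I\right) + I\right) = 7 + \left(1 + 2 I\right) = 8 + 2 I$)
$- 136 \left(-193 + z{\left(-15,d{\left(5,4 \right)} \right)}\right) + m{\left(-293,-178 \right)} = - 136 \left(-193 + \left(8 + 2 \left(-15\right)\right)\right) - 511 = - 136 \left(-193 + \left(8 - 30\right)\right) - 511 = - 136 \left(-193 - 22\right) - 511 = \left(-136\right) \left(-215\right) - 511 = 29240 - 511 = 28729$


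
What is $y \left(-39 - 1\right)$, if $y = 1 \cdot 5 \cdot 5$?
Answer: $-1000$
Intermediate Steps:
$y = 25$ ($y = 5 \cdot 5 = 25$)
$y \left(-39 - 1\right) = 25 \left(-39 - 1\right) = 25 \left(-40\right) = -1000$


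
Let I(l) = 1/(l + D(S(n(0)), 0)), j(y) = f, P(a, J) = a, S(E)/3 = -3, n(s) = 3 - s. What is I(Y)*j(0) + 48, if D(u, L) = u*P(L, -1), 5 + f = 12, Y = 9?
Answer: 439/9 ≈ 48.778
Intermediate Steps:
S(E) = -9 (S(E) = 3*(-3) = -9)
f = 7 (f = -5 + 12 = 7)
D(u, L) = L*u (D(u, L) = u*L = L*u)
j(y) = 7
I(l) = 1/l (I(l) = 1/(l + 0*(-9)) = 1/(l + 0) = 1/l)
I(Y)*j(0) + 48 = 7/9 + 48 = 439/9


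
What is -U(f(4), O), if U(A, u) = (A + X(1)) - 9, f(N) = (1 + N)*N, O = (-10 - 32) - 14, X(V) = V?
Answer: -12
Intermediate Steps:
O = -56 (O = -42 - 14 = -56)
f(N) = N*(1 + N)
U(A, u) = -8 + A (U(A, u) = (A + 1) - 9 = (1 + A) - 9 = -8 + A)
-U(f(4), O) = -(-8 + 4*(1 + 4)) = -(-8 + 4*5) = -(-8 + 20) = -1*12 = -12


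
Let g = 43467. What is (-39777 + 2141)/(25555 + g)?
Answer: -18818/34511 ≈ -0.54528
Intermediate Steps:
(-39777 + 2141)/(25555 + g) = (-39777 + 2141)/(25555 + 43467) = -37636/69022 = -37636*1/69022 = -18818/34511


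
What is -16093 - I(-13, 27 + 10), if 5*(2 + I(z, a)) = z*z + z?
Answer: -80611/5 ≈ -16122.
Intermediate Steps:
I(z, a) = -2 + z/5 + z²/5 (I(z, a) = -2 + (z*z + z)/5 = -2 + (z² + z)/5 = -2 + (z + z²)/5 = -2 + (z/5 + z²/5) = -2 + z/5 + z²/5)
-16093 - I(-13, 27 + 10) = -16093 - (-2 + (⅕)*(-13) + (⅕)*(-13)²) = -16093 - (-2 - 13/5 + (⅕)*169) = -16093 - (-2 - 13/5 + 169/5) = -16093 - 1*146/5 = -16093 - 146/5 = -80611/5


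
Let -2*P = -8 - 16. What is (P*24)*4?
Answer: 1152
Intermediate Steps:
P = 12 (P = -(-8 - 16)/2 = -½*(-24) = 12)
(P*24)*4 = (12*24)*4 = 288*4 = 1152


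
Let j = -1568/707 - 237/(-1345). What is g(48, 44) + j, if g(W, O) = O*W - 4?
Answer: 286083917/135845 ≈ 2106.0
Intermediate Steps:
g(W, O) = -4 + O*W
j = -277343/135845 (j = -1568*1/707 - 237*(-1/1345) = -224/101 + 237/1345 = -277343/135845 ≈ -2.0416)
g(48, 44) + j = (-4 + 44*48) - 277343/135845 = (-4 + 2112) - 277343/135845 = 2108 - 277343/135845 = 286083917/135845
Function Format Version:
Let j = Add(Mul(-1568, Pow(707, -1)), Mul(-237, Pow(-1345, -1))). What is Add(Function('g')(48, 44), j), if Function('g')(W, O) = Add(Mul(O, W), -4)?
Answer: Rational(286083917, 135845) ≈ 2106.0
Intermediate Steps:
Function('g')(W, O) = Add(-4, Mul(O, W))
j = Rational(-277343, 135845) (j = Add(Mul(-1568, Rational(1, 707)), Mul(-237, Rational(-1, 1345))) = Add(Rational(-224, 101), Rational(237, 1345)) = Rational(-277343, 135845) ≈ -2.0416)
Add(Function('g')(48, 44), j) = Add(Add(-4, Mul(44, 48)), Rational(-277343, 135845)) = Add(Add(-4, 2112), Rational(-277343, 135845)) = Add(2108, Rational(-277343, 135845)) = Rational(286083917, 135845)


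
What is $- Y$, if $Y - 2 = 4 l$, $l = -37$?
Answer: $146$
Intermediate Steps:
$Y = -146$ ($Y = 2 + 4 \left(-37\right) = 2 - 148 = -146$)
$- Y = \left(-1\right) \left(-146\right) = 146$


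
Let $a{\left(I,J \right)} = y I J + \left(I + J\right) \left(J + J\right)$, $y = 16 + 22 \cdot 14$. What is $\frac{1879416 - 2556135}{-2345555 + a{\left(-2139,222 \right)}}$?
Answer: $\frac{676719}{157050695} \approx 0.0043089$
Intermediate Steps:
$y = 324$ ($y = 16 + 308 = 324$)
$a{\left(I,J \right)} = 2 J \left(I + J\right) + 324 I J$ ($a{\left(I,J \right)} = 324 I J + \left(I + J\right) \left(J + J\right) = 324 I J + \left(I + J\right) 2 J = 324 I J + 2 J \left(I + J\right) = 2 J \left(I + J\right) + 324 I J$)
$\frac{1879416 - 2556135}{-2345555 + a{\left(-2139,222 \right)}} = \frac{1879416 - 2556135}{-2345555 + 2 \cdot 222 \left(222 + 163 \left(-2139\right)\right)} = - \frac{676719}{-2345555 + 2 \cdot 222 \left(222 - 348657\right)} = - \frac{676719}{-2345555 + 2 \cdot 222 \left(-348435\right)} = - \frac{676719}{-2345555 - 154705140} = - \frac{676719}{-157050695} = \left(-676719\right) \left(- \frac{1}{157050695}\right) = \frac{676719}{157050695}$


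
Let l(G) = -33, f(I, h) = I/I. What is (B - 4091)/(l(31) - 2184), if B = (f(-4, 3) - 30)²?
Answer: 3250/2217 ≈ 1.4659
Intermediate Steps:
f(I, h) = 1
B = 841 (B = (1 - 30)² = (-29)² = 841)
(B - 4091)/(l(31) - 2184) = (841 - 4091)/(-33 - 2184) = -3250/(-2217) = -3250*(-1/2217) = 3250/2217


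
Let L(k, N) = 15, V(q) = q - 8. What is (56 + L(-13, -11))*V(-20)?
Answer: -1988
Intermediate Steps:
V(q) = -8 + q
(56 + L(-13, -11))*V(-20) = (56 + 15)*(-8 - 20) = 71*(-28) = -1988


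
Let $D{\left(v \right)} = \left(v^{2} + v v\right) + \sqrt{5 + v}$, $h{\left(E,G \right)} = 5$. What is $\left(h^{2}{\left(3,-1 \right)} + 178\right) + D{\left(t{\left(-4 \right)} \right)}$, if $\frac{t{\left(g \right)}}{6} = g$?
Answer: $1355 + i \sqrt{19} \approx 1355.0 + 4.3589 i$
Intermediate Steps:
$t{\left(g \right)} = 6 g$
$D{\left(v \right)} = \sqrt{5 + v} + 2 v^{2}$ ($D{\left(v \right)} = \left(v^{2} + v^{2}\right) + \sqrt{5 + v} = 2 v^{2} + \sqrt{5 + v} = \sqrt{5 + v} + 2 v^{2}$)
$\left(h^{2}{\left(3,-1 \right)} + 178\right) + D{\left(t{\left(-4 \right)} \right)} = \left(5^{2} + 178\right) + \left(\sqrt{5 + 6 \left(-4\right)} + 2 \left(6 \left(-4\right)\right)^{2}\right) = \left(25 + 178\right) + \left(\sqrt{5 - 24} + 2 \left(-24\right)^{2}\right) = 203 + \left(\sqrt{-19} + 2 \cdot 576\right) = 203 + \left(i \sqrt{19} + 1152\right) = 203 + \left(1152 + i \sqrt{19}\right) = 1355 + i \sqrt{19}$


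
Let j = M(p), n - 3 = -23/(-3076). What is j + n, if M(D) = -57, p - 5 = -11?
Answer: -166081/3076 ≈ -53.992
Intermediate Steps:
p = -6 (p = 5 - 11 = -6)
n = 9251/3076 (n = 3 - 23/(-3076) = 3 - 23*(-1/3076) = 3 + 23/3076 = 9251/3076 ≈ 3.0075)
j = -57
j + n = -57 + 9251/3076 = -166081/3076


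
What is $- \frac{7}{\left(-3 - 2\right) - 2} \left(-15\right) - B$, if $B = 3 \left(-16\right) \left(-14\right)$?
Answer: $-687$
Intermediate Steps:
$B = 672$ ($B = \left(-48\right) \left(-14\right) = 672$)
$- \frac{7}{\left(-3 - 2\right) - 2} \left(-15\right) - B = - \frac{7}{\left(-3 - 2\right) - 2} \left(-15\right) - 672 = - \frac{7}{-5 - 2} \left(-15\right) - 672 = - \frac{7}{-7} \left(-15\right) - 672 = \left(-7\right) \left(- \frac{1}{7}\right) \left(-15\right) - 672 = 1 \left(-15\right) - 672 = -15 - 672 = -687$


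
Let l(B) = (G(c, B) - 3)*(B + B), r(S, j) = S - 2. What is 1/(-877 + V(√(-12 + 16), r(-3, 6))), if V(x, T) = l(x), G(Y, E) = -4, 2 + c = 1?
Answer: -1/905 ≈ -0.0011050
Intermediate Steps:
c = -1 (c = -2 + 1 = -1)
r(S, j) = -2 + S
l(B) = -14*B (l(B) = (-4 - 3)*(B + B) = -14*B)
V(x, T) = -14*x
1/(-877 + V(√(-12 + 16), r(-3, 6))) = 1/(-877 - 14*√(-12 + 16)) = 1/(-877 - 14*√4) = 1/(-877 - 14*2) = 1/(-877 - 28) = 1/(-905) = -1/905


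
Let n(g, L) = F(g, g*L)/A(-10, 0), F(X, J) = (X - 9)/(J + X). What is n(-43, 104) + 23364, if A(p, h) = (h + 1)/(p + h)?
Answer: 21097588/903 ≈ 23364.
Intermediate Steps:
A(p, h) = (1 + h)/(h + p)
F(X, J) = (-9 + X)/(J + X)
n(g, L) = -10*(-9 + g)/(g + L*g) (n(g, L) = ((-9 + g)/(g*L + g))/(((1 + 0)/(0 - 10))) = ((-9 + g)/(L*g + g))/((1/(-10))) = ((-9 + g)/(g + L*g))/((-⅒*1)) = ((-9 + g)/(g + L*g))/(-⅒) = ((-9 + g)/(g + L*g))*(-10) = -10*(-9 + g)/(g + L*g))
n(-43, 104) + 23364 = 10*(9 - 1*(-43))/(-43*(1 + 104)) + 23364 = 10*(-1/43)*(9 + 43)/105 + 23364 = 10*(-1/43)*(1/105)*52 + 23364 = -104/903 + 23364 = 21097588/903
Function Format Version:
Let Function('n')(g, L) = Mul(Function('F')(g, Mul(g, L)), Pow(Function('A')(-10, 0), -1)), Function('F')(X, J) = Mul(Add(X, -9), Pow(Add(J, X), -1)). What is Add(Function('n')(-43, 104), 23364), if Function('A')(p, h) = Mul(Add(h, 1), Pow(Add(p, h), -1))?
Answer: Rational(21097588, 903) ≈ 23364.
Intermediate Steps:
Function('A')(p, h) = Mul(Pow(Add(h, p), -1), Add(1, h)) (Function('A')(p, h) = Mul(Add(1, h), Pow(Add(h, p), -1)) = Mul(Pow(Add(h, p), -1), Add(1, h)))
Function('F')(X, J) = Mul(Pow(Add(J, X), -1), Add(-9, X)) (Function('F')(X, J) = Mul(Add(-9, X), Pow(Add(J, X), -1)) = Mul(Pow(Add(J, X), -1), Add(-9, X)))
Function('n')(g, L) = Mul(-10, Pow(Add(g, Mul(L, g)), -1), Add(-9, g)) (Function('n')(g, L) = Mul(Mul(Pow(Add(Mul(g, L), g), -1), Add(-9, g)), Pow(Mul(Pow(Add(0, -10), -1), Add(1, 0)), -1)) = Mul(Mul(Pow(Add(Mul(L, g), g), -1), Add(-9, g)), Pow(Mul(Pow(-10, -1), 1), -1)) = Mul(Mul(Pow(Add(g, Mul(L, g)), -1), Add(-9, g)), Pow(Mul(Rational(-1, 10), 1), -1)) = Mul(Mul(Pow(Add(g, Mul(L, g)), -1), Add(-9, g)), Pow(Rational(-1, 10), -1)) = Mul(Mul(Pow(Add(g, Mul(L, g)), -1), Add(-9, g)), -10) = Mul(-10, Pow(Add(g, Mul(L, g)), -1), Add(-9, g)))
Add(Function('n')(-43, 104), 23364) = Add(Mul(10, Pow(-43, -1), Pow(Add(1, 104), -1), Add(9, Mul(-1, -43))), 23364) = Add(Mul(10, Rational(-1, 43), Pow(105, -1), Add(9, 43)), 23364) = Add(Mul(10, Rational(-1, 43), Rational(1, 105), 52), 23364) = Add(Rational(-104, 903), 23364) = Rational(21097588, 903)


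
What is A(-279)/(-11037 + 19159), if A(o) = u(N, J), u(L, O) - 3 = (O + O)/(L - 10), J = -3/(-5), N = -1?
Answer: 159/446710 ≈ 0.00035594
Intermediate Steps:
J = ⅗ (J = -3*(-⅕) = ⅗ ≈ 0.60000)
u(L, O) = 3 + 2*O/(-10 + L) (u(L, O) = 3 + (O + O)/(L - 10) = 3 + (2*O)/(-10 + L) = 3 + 2*O/(-10 + L))
A(o) = 159/55 (A(o) = (-30 + 2*(⅗) + 3*(-1))/(-10 - 1) = (-30 + 6/5 - 3)/(-11) = -1/11*(-159/5) = 159/55)
A(-279)/(-11037 + 19159) = 159/(55*(-11037 + 19159)) = (159/55)/8122 = (159/55)*(1/8122) = 159/446710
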